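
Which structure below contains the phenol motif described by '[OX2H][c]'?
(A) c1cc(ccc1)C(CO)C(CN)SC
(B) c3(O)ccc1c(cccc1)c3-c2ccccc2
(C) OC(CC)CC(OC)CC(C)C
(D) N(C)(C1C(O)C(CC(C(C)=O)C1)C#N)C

B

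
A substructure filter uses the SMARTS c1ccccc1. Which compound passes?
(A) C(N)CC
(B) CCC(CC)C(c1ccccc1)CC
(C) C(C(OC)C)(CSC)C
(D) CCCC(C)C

B

c1ccccc1 describes six aromatic carbons in a ring (a benzene ring).
(A) has a methyl group (-CH3) but no six-membered all-carbon aromatic ring is present.
(B) contains a phenyl ring, which satisfies every atom and bond constraint.
(C) has a methyl group (-CH3) but no six-membered all-carbon aromatic ring is present.
(D) has a methyl group (-CH3) but no six-membered all-carbon aromatic ring is present.
So the answer is (B).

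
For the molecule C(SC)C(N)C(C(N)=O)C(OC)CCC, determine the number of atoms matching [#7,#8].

The query [#7,#8] means: nitrogen or oxygen (comma = OR).
Check the 15 heavy atoms by environment: 10× C → no; 2× N → match; 1× S → no; 2× O → match.
Summing the matching environments: 2 + 2 = 4 matching atoms.

4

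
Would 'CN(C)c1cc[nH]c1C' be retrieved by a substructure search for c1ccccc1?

No

The pattern c1ccccc1 describes six aromatic carbons in a ring — a benzene ring.
The closest candidate here is a methyl group (-CH3), but no six-membered all-carbon aromatic ring is present. No other fragment satisfies the full query, so there is no match.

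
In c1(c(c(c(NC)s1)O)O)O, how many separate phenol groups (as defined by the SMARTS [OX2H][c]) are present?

3

[OX2H][c] is the SMARTS for a phenol: a hydroxyl oxygen attached to an aromatic carbon.
The molecule carries 3 separate instances of a hydroxyl group (-OH) meeting every constraint; each maps to a distinct set of atoms, giving 3 matches.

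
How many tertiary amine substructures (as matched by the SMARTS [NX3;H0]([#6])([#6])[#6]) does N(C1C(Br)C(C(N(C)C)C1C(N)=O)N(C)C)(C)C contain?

3

[NX3;H0]([#6])([#6])[#6] is the SMARTS for a tertiary amine: a trivalent nitrogen with no H, bonded to three carbons.
The molecule carries 3 separate instances of a dimethylamino group (-N(CH3)2) meeting every constraint; each maps to a distinct set of atoms, giving 3 matches.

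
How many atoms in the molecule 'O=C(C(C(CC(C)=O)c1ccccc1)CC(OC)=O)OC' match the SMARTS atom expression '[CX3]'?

3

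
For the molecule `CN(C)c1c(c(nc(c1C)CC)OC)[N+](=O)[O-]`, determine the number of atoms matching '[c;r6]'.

5

The query [c;r6] means: aromatic carbon that belongs to a six-membered ring.
Check the 17 heavy atoms by environment: 1× n (aromatic, in 6-ring) → no; 5× c (aromatic, in 6-ring) → match; 1× N (acyclic) → no; 6× C (acyclic) → no; 1× N (charge +1, acyclic) → no; 1× O (charge -1, acyclic) → no; 2× O (acyclic) → no.
That gives 5 matching atoms.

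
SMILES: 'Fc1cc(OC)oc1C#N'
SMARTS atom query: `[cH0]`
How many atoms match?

3

The query [cH0] means: aromatic carbon with no attached hydrogen (substituted or ring-fusion).
Check the 10 heavy atoms by environment: 1× o (aromatic, H0) → no; 3× c (aromatic, H0) → match; 1× c (aromatic, H1) → no; 1× C (H0) → no; 1× N (H0) → no; 1× F (H0) → no; 1× O (H0) → no; 1× C (H3) → no.
That gives 3 matching atoms.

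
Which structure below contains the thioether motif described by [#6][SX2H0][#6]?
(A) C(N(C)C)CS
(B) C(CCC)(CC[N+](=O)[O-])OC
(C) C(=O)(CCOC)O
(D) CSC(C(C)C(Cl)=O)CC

[#6][SX2H0][#6] describes an aliphatic sulfur bridging two carbons with no H on the sulfur (a thioether).
(A) has a thiol (-SH) but the sulfur has H1, not H0 bridging two carbons.
(B) has a methoxy ether (-OCH3) but the bridging atom is O, not S.
(C) has a methoxy ether (-OCH3) but the bridging atom is O, not S.
(D) contains a methylthio ether (-SCH3), which satisfies every atom and bond constraint.
So the answer is (D).

D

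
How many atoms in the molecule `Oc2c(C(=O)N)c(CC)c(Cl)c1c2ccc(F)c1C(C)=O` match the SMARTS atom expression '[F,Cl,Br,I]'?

The query [F,Cl,Br,I] means: comma = OR; matches any of F, Cl, Br, I.
Check the 21 heavy atoms by environment: 10× c (aromatic) → no; 3× O → no; 1× Cl → match; 5× C → no; 1× N → no; 1× F → match.
Summing the matching environments: 1 + 1 = 2 matching atoms.

2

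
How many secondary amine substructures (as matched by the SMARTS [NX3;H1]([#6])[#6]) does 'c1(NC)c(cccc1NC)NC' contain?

3

[NX3;H1]([#6])[#6] is the SMARTS for a secondary amine: a trivalent nitrogen with one H, bonded to two carbons.
The molecule carries 3 separate instances of an N-methylamino group (-NHCH3) meeting every constraint; each maps to a distinct set of atoms, giving 3 matches.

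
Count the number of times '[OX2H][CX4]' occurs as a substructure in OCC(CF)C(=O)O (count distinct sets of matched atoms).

[OX2H][CX4] is the SMARTS for an aliphatic alcohol: a hydroxyl oxygen bound to an sp3 (X4) carbon.
Exactly one fragment in the molecule meets all constraints, giving 1 match.

1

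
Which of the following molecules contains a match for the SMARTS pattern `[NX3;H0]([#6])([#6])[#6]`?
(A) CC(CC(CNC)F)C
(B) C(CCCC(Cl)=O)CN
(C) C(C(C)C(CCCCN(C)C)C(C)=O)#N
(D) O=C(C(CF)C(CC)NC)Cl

C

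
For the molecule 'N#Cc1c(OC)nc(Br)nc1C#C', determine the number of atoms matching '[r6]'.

6

Check the 13 heavy atoms by environment: 2× n (aromatic, in 6-ring) → match; 4× c (aromatic, in 6-ring) → match; 1× Br (acyclic) → no; 1× O (acyclic) → no; 4× C (acyclic) → no; 1× N (acyclic) → no.
Summing the matching environments: 2 + 4 = 6 matching atoms.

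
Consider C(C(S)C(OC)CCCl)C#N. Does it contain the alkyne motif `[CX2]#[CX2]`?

The pattern [CX2]#[CX2] describes a carbon-carbon triple bond — an alkyne.
The closest candidate here is a nitrile (-C#N), but the triple bond is C#N, not C#C. No other fragment satisfies the full query, so there is no match.

No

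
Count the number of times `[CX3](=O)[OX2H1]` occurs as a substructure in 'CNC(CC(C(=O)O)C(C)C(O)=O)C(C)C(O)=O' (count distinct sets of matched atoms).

3

[CX3](=O)[OX2H1] is the SMARTS for a carboxylic acid: an sp2 carbon double-bonded to O and single-bonded to an -OH oxygen.
The molecule carries 3 separate instances of a carboxylic acid group (-C(=O)OH) meeting every constraint; each maps to a distinct set of atoms, giving 3 matches.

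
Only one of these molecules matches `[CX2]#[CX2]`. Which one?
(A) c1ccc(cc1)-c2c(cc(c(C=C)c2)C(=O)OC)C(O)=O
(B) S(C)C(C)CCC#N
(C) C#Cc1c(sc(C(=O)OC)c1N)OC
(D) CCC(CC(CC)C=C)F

[CX2]#[CX2] describes a carbon-carbon triple bond (an alkyne).
(A) has a vinyl group (-CH=CH2) but the C=C is a double bond; both carbons are CX3, not CX2.
(B) has a nitrile (-C#N) but the triple bond is C#N, not C#C.
(C) contains an ethynyl group (-C#CH), which satisfies every atom and bond constraint.
(D) has a vinyl group (-CH=CH2) but the C=C is a double bond; both carbons are CX3, not CX2.
So the answer is (C).

C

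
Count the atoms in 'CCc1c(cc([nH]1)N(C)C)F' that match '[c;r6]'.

0

Check the 11 heavy atoms by environment: 1× n (aromatic, in 5-ring) → no; 4× c (aromatic, in 5-ring) → no; 4× C (acyclic) → no; 1× F (acyclic) → no; 1× N (acyclic) → no.
No environment satisfies the query, so 0 matching atoms.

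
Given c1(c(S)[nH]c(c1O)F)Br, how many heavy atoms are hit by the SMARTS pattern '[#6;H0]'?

4

The query [#6;H0] means: any carbon with no attached hydrogen.
Check the 9 heavy atoms by environment: 1× n (aromatic, H1) → no; 4× c (aromatic, H0) → match; 1× S (H1) → no; 1× O (H1) → no; 1× F (H0) → no; 1× Br (H0) → no.
That gives 4 matching atoms.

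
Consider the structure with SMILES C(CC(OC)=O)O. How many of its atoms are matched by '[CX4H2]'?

Check the 7 heavy atoms by environment: 2× C (H2, X4) → match; 1× O (H1, X2) → no; 1× C (H0, X3) → no; 1× O (H0, X1) → no; 1× O (H0, X2) → no; 1× C (H3, X4) → no.
That gives 2 matching atoms.

2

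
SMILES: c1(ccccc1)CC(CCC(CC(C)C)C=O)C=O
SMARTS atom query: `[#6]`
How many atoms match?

17

The query [#6] means: #6 matches any atom with atomic number 6 (carbon, aromatic or aliphatic).
Check the 19 heavy atoms by environment: 11× C → match; 6× c (aromatic) → match; 2× O → no.
Summing the matching environments: 11 + 6 = 17 matching atoms.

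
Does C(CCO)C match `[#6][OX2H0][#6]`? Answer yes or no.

The pattern [#6][OX2H0][#6] describes an aliphatic oxygen bridging two carbons with no H on the oxygen — an ether.
The closest candidate here is a hydroxyl group (-OH), but the oxygen has H1, not H0 bridging two carbons. No other fragment satisfies the full query, so there is no match.

No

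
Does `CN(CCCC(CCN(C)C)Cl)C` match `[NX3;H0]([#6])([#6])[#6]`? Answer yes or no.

Yes

The pattern [NX3;H0]([#6])([#6])[#6] describes a trivalent nitrogen with no H, bonded to three carbons — a tertiary amine.
The molecule carries a dimethylamino group (-N(CH3)2), whose atoms satisfy every constraint of the query, so the pattern matches.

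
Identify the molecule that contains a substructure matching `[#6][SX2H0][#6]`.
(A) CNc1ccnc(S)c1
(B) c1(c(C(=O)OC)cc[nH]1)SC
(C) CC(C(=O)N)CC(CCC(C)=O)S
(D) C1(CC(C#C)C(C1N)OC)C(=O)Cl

[#6][SX2H0][#6] describes an aliphatic sulfur bridging two carbons with no H on the sulfur (a thioether).
(A) has a thiol (-SH) but the sulfur has H1, not H0 bridging two carbons.
(B) contains a methylthio ether (-SCH3), which satisfies every atom and bond constraint.
(C) has a thiol (-SH) but the sulfur has H1, not H0 bridging two carbons.
(D) has a methoxy ether (-OCH3) but the bridging atom is O, not S.
So the answer is (B).

B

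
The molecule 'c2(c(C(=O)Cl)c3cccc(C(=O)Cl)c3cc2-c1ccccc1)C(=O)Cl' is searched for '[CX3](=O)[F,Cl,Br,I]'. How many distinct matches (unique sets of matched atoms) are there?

3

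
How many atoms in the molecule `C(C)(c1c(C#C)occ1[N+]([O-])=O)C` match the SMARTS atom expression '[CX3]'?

Check the 13 heavy atoms by environment: 1× o (aromatic, X2) → no; 4× c (aromatic, X3) → no; 2× C (X2) → no; 3× C (X4) → no; 1× N (charge +1, X3) → no; 1× O (charge -1, X1) → no; 1× O (X1) → no.
No environment satisfies the query, so 0 matching atoms.

0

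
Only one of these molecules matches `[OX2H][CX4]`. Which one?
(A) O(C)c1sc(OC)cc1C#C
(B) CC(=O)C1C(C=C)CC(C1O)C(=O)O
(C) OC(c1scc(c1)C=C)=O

[OX2H][CX4] describes a hydroxyl oxygen bound to an sp3 (X4) carbon (an aliphatic alcohol).
(A) has a methoxy ether (-OCH3) but the oxygen has H0 (ether), not H1.
(B) contains a hydroxyl group (-OH), which satisfies every atom and bond constraint.
(C) has a carboxylic acid group (-C(=O)OH) but the -OH is on a CX3 carbonyl carbon, not a CX4 carbon.
So the answer is (B).

B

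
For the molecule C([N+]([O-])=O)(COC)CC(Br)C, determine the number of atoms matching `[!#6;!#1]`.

5

Check the 11 heavy atoms by environment: 6× C → no; 2× O → match; 1× Br → match; 1× N (charge +1) → match; 1× O (charge -1) → match.
Summing the matching environments: 2 + 1 + 1 + 1 = 5 matching atoms.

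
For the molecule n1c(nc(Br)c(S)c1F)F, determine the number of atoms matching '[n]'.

The query [n] means: lowercase n matches aromatic nitrogen only.
Check the 10 heavy atoms by environment: 2× n (aromatic) → match; 4× c (aromatic) → no; 2× F → no; 1× S → no; 1× Br → no.
That gives 2 matching atoms.

2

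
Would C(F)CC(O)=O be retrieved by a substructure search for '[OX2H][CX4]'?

No

The pattern [OX2H][CX4] describes a hydroxyl oxygen bound to an sp3 (X4) carbon — an aliphatic alcohol.
The closest candidate here is a carboxylic acid group (-C(=O)OH), but the -OH is on a CX3 carbonyl carbon, not a CX4 carbon. No other fragment satisfies the full query, so there is no match.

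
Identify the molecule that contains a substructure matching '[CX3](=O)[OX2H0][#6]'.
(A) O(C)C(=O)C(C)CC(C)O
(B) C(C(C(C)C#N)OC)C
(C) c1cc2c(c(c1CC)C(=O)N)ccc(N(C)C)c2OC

A

[CX3](=O)[OX2H0][#6] describes a carbonyl carbon bonded to an oxygen that is itself bonded to carbon (no H on that O) (an ester).
(A) contains a methyl-ester group (-C(=O)OCH3), which satisfies every atom and bond constraint.
(B) has a methoxy ether (-OCH3) but the ether oxygen is not adjacent to a C=O carbon.
(C) has a primary amide (-C(=O)NH2) but the carbonyl is bonded to N, not to an O-C linkage.
So the answer is (A).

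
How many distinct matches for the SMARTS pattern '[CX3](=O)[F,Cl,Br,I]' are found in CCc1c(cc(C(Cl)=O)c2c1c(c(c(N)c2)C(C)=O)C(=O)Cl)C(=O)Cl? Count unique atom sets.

3

[CX3](=O)[F,Cl,Br,I] is the SMARTS for an acyl halide: a carbonyl carbon bonded to a halogen.
The molecule carries 3 separate instances of an acyl chloride (-C(=O)Cl) meeting every constraint; each maps to a distinct set of atoms, giving 3 matches.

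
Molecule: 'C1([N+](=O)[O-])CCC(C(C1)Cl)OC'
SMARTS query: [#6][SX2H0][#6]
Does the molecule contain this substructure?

No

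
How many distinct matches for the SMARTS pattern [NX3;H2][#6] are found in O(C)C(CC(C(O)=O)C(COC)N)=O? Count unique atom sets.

1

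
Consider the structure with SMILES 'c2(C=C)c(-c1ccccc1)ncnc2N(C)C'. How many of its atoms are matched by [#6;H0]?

4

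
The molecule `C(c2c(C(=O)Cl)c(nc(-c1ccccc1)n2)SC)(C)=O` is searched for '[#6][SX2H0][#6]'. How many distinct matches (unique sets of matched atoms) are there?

1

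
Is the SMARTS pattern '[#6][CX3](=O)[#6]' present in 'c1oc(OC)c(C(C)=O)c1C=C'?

The pattern [#6][CX3](=O)[#6] describes a carbonyl carbon (no H) flanked by two carbons — a ketone.
The molecule carries an acetyl/ketone group (-C(=O)CH3), whose atoms satisfy every constraint of the query, so the pattern matches.

Yes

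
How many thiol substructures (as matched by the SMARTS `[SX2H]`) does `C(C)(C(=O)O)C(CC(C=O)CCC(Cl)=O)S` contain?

[SX2H] is the SMARTS for a thiol: an aliphatic sulfur with two connections, one being H.
Exactly one fragment in the molecule meets all constraints, giving 1 match.

1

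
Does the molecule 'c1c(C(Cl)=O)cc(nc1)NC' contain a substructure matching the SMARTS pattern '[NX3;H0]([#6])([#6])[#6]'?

No

The pattern [NX3;H0]([#6])([#6])[#6] describes a trivalent nitrogen with no H, bonded to three carbons — a tertiary amine.
The closest candidate here is an N-methylamino group (-NHCH3), but the nitrogen still has one H (H1), not H0. No other fragment satisfies the full query, so there is no match.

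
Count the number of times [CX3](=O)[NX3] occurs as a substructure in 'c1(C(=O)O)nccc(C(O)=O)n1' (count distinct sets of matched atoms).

0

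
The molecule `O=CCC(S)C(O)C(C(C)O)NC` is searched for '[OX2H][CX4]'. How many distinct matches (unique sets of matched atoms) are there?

2

[OX2H][CX4] is the SMARTS for an aliphatic alcohol: a hydroxyl oxygen bound to an sp3 (X4) carbon.
The molecule carries 2 separate instances of a hydroxyl group (-OH) meeting every constraint; each maps to a distinct set of atoms, giving 2 matches.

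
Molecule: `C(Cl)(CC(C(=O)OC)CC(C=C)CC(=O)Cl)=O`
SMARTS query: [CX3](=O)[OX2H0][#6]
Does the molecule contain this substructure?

Yes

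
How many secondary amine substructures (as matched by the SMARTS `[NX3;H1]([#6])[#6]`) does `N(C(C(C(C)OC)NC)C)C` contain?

2

[NX3;H1]([#6])[#6] is the SMARTS for a secondary amine: a trivalent nitrogen with one H, bonded to two carbons.
The molecule carries 2 separate instances of an N-methylamino group (-NHCH3) meeting every constraint; each maps to a distinct set of atoms, giving 2 matches.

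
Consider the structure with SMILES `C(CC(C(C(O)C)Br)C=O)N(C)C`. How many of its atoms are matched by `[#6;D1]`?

3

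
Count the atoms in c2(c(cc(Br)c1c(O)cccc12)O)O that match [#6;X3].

10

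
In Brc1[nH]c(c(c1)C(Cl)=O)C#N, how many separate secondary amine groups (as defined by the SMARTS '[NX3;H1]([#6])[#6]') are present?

[NX3;H1]([#6])[#6] is the SMARTS for a secondary amine: a trivalent nitrogen with one H, bonded to two carbons.
No fragment in the molecule satisfies every constraint, giving 0 matches.

0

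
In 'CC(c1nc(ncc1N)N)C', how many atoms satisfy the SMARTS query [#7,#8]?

The query [#7,#8] means: nitrogen or oxygen (comma = OR).
Check the 11 heavy atoms by environment: 2× n (aromatic) → match; 4× c (aromatic) → no; 2× N → match; 3× C → no.
Summing the matching environments: 2 + 2 = 4 matching atoms.

4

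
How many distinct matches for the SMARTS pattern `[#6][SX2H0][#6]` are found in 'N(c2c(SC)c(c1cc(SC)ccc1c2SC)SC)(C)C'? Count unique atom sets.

[#6][SX2H0][#6] is the SMARTS for a thioether: an aliphatic sulfur bridging two carbons with no H on the sulfur.
The molecule carries 4 separate instances of a methylthio ether (-SCH3) meeting every constraint; each maps to a distinct set of atoms, giving 4 matches.

4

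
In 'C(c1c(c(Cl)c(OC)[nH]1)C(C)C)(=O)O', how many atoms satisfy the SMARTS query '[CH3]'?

3

Check the 14 heavy atoms by environment: 1× n (aromatic, H1) → no; 4× c (aromatic, H0) → no; 2× O (H0) → no; 3× C (H3) → match; 1× C (H0) → no; 1× O (H1) → no; 1× C (H1) → no; 1× Cl (H0) → no.
That gives 3 matching atoms.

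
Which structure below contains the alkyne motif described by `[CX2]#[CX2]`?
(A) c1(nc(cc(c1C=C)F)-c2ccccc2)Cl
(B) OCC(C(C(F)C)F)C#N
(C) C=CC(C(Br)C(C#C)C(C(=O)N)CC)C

C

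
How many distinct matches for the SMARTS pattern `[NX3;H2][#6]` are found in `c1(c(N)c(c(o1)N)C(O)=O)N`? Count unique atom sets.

3

[NX3;H2][#6] is the SMARTS for a primary amine: a trivalent nitrogen with two H attached to carbon.
The molecule carries 3 separate instances of a primary amino group (-NH2) meeting every constraint; each maps to a distinct set of atoms, giving 3 matches.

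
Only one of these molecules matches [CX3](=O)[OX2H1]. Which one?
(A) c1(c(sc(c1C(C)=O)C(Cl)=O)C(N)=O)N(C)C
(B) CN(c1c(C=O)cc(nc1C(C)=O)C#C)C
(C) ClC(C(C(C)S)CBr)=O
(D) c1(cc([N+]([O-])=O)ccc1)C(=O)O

[CX3](=O)[OX2H1] describes an sp2 carbon double-bonded to O and single-bonded to an -OH oxygen (a carboxylic acid).
(A) has a primary amide (-C(=O)NH2) but the carbonyl is bonded to N, not to an -OH oxygen.
(B) has an aldehyde (-CHO) but there is no singly-bonded oxygen on the carbonyl carbon.
(C) has an acyl chloride (-C(=O)Cl) but the carbonyl is bonded to Cl, not to an -OH oxygen.
(D) contains a carboxylic acid group (-C(=O)OH), which satisfies every atom and bond constraint.
So the answer is (D).

D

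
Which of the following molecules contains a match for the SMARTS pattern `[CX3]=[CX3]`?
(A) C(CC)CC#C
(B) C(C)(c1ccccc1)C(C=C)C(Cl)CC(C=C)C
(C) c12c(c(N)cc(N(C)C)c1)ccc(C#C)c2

B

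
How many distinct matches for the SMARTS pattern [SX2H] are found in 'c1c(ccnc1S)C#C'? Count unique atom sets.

[SX2H] is the SMARTS for a thiol: an aliphatic sulfur with two connections, one being H.
Exactly one fragment in the molecule meets all constraints, giving 1 match.

1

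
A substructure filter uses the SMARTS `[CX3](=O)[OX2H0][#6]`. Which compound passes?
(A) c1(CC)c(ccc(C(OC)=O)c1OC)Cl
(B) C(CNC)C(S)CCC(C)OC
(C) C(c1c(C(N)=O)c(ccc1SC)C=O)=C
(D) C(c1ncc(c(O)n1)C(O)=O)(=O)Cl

A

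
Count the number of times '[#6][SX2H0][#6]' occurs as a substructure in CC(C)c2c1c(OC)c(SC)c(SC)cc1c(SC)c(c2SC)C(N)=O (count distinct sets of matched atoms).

4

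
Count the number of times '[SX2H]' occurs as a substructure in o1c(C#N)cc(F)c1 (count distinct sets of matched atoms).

0

[SX2H] is the SMARTS for a thiol: an aliphatic sulfur with two connections, one being H.
No fragment in the molecule satisfies every constraint, giving 0 matches.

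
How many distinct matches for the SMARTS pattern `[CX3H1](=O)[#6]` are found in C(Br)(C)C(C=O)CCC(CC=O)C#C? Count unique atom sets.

[CX3H1](=O)[#6] is the SMARTS for an aldehyde: an sp2 carbon with one H, double-bonded to O and single-bonded to carbon.
The molecule carries 2 separate instances of an aldehyde (-CHO) meeting every constraint; each maps to a distinct set of atoms, giving 2 matches.

2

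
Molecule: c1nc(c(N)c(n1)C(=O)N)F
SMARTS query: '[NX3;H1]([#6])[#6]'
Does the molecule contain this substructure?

The pattern [NX3;H1]([#6])[#6] describes a trivalent nitrogen with one H, bonded to two carbons — a secondary amine.
The closest candidate here is a primary amide (-C(=O)NH2), but the -C(=O)NH2 nitrogen has H2, not H1. No other fragment satisfies the full query, so there is no match.

No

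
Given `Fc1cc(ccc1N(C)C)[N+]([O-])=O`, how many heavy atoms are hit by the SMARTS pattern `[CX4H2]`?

0

Check the 13 heavy atoms by environment: 3× c (aromatic, H1, X3) → no; 3× c (aromatic, H0, X3) → no; 1× N (H0, X3) → no; 2× C (H3, X4) → no; 1× F (H0, X1) → no; 1× N (charge +1, H0, X3) → no; 1× O (charge -1, H0, X1) → no; 1× O (H0, X1) → no.
No environment satisfies the query, so 0 matching atoms.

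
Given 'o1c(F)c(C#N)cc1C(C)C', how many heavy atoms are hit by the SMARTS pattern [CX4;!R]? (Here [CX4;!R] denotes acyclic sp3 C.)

3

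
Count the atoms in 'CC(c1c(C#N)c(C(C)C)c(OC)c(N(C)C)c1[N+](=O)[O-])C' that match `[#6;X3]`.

Check the 22 heavy atoms by environment: 6× c (aromatic, X3) → match; 1× C (X2) → no; 1× N (X1) → no; 9× C (X4) → no; 1× N (X3) → no; 1× O (X2) → no; 1× N (charge +1, X3) → no; 1× O (charge -1, X1) → no; 1× O (X1) → no.
That gives 6 matching atoms.

6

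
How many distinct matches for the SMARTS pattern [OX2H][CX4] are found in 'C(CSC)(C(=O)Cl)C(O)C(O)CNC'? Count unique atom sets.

[OX2H][CX4] is the SMARTS for an aliphatic alcohol: a hydroxyl oxygen bound to an sp3 (X4) carbon.
The molecule carries 2 separate instances of a hydroxyl group (-OH) meeting every constraint; each maps to a distinct set of atoms, giving 2 matches.

2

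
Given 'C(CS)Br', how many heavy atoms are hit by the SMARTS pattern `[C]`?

2

The query [C] means: uppercase C matches aliphatic (non-aromatic) carbon only.
Check the 4 heavy atoms by environment: 2× C → match; 1× Br → no; 1× S → no.
That gives 2 matching atoms.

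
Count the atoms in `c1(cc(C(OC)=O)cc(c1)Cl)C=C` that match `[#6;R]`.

6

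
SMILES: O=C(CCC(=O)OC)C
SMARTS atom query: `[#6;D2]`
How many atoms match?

2

The query [#6;D2] means: any carbon bonded to exactly two heavy atoms.
Check the 9 heavy atoms by environment: 2× C (D2) → match; 2× C (D3) → no; 2× O (D1) → no; 1× O (D2) → no; 2× C (D1) → no.
That gives 2 matching atoms.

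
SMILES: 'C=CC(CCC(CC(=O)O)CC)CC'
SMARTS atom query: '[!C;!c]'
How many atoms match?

Check the 14 heavy atoms by environment: 12× C → no; 2× O → match.
That gives 2 matching atoms.

2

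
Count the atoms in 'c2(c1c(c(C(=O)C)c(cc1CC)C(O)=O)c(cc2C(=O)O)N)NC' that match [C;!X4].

Check the 24 heavy atoms by environment: 10× c (aromatic, X3) → no; 4× C (X4) → no; 3× C (X3) → match; 3× O (X1) → no; 2× O (X2) → no; 2× N (X3) → no.
That gives 3 matching atoms.

3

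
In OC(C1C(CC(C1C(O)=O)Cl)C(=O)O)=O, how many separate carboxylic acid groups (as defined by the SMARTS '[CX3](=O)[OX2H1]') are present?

3

[CX3](=O)[OX2H1] is the SMARTS for a carboxylic acid: an sp2 carbon double-bonded to O and single-bonded to an -OH oxygen.
The molecule carries 3 separate instances of a carboxylic acid group (-C(=O)OH) meeting every constraint; each maps to a distinct set of atoms, giving 3 matches.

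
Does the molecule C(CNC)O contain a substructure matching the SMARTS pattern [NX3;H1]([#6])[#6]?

Yes

The pattern [NX3;H1]([#6])[#6] describes a trivalent nitrogen with one H, bonded to two carbons — a secondary amine.
The molecule carries an N-methylamino group (-NHCH3), whose atoms satisfy every constraint of the query, so the pattern matches.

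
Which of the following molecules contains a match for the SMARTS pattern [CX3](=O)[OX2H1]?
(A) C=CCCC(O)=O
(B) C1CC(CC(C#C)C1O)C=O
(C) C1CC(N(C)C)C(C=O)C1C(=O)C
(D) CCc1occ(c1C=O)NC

[CX3](=O)[OX2H1] describes an sp2 carbon double-bonded to O and single-bonded to an -OH oxygen (a carboxylic acid).
(A) contains a carboxylic acid group (-C(=O)OH), which satisfies every atom and bond constraint.
(B) has an aldehyde (-CHO) but there is no singly-bonded oxygen on the carbonyl carbon.
(C) has an aldehyde (-CHO) but there is no singly-bonded oxygen on the carbonyl carbon.
(D) has an aldehyde (-CHO) but there is no singly-bonded oxygen on the carbonyl carbon.
So the answer is (A).

A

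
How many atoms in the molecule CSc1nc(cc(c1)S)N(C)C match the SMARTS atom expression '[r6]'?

6

Check the 12 heavy atoms by environment: 1× n (aromatic, in 6-ring) → match; 5× c (aromatic, in 6-ring) → match; 1× N (acyclic) → no; 3× C (acyclic) → no; 2× S (acyclic) → no.
Summing the matching environments: 1 + 5 = 6 matching atoms.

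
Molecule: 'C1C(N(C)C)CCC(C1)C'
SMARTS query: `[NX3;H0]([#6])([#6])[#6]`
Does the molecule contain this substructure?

The pattern [NX3;H0]([#6])([#6])[#6] describes a trivalent nitrogen with no H, bonded to three carbons — a tertiary amine.
The molecule carries a dimethylamino group (-N(CH3)2), whose atoms satisfy every constraint of the query, so the pattern matches.

Yes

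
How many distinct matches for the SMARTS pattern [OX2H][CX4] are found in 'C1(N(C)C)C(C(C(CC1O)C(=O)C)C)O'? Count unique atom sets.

2

[OX2H][CX4] is the SMARTS for an aliphatic alcohol: a hydroxyl oxygen bound to an sp3 (X4) carbon.
The molecule carries 2 separate instances of a hydroxyl group (-OH) meeting every constraint; each maps to a distinct set of atoms, giving 2 matches.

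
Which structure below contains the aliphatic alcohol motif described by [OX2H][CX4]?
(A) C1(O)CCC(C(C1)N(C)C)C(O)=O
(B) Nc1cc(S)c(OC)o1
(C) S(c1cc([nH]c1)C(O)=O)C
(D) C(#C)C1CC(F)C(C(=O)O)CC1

A

[OX2H][CX4] describes a hydroxyl oxygen bound to an sp3 (X4) carbon (an aliphatic alcohol).
(A) contains a hydroxyl group (-OH), which satisfies every atom and bond constraint.
(B) has a methoxy ether (-OCH3) but the oxygen has H0 (ether), not H1.
(C) has a carboxylic acid group (-C(=O)OH) but the -OH is on a CX3 carbonyl carbon, not a CX4 carbon.
(D) has a carboxylic acid group (-C(=O)OH) but the -OH is on a CX3 carbonyl carbon, not a CX4 carbon.
So the answer is (A).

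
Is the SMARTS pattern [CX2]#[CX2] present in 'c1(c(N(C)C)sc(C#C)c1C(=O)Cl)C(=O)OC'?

Yes

The pattern [CX2]#[CX2] describes a carbon-carbon triple bond — an alkyne.
The molecule carries an ethynyl group (-C#CH), whose atoms satisfy every constraint of the query, so the pattern matches.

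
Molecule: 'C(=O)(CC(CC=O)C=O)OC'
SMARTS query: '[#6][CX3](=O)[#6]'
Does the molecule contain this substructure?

No

The pattern [#6][CX3](=O)[#6] describes a carbonyl carbon (no H) flanked by two carbons — a ketone.
The closest candidate here is a methyl-ester group (-C(=O)OCH3), but one neighbour of the carbonyl carbon is O, not C. No other fragment satisfies the full query, so there is no match.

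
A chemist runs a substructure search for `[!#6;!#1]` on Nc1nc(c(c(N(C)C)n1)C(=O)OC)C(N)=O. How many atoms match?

The query [!#6;!#1] means: not carbon and not hydrogen — any heteroatom.
Check the 17 heavy atoms by environment: 2× n (aromatic) → match; 4× c (aromatic) → no; 3× N → match; 5× C → no; 3× O → match.
Summing the matching environments: 2 + 3 + 3 = 8 matching atoms.

8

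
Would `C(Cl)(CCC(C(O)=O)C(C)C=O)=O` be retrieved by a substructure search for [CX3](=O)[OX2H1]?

The pattern [CX3](=O)[OX2H1] describes an sp2 carbon double-bonded to O and single-bonded to an -OH oxygen — a carboxylic acid.
The molecule carries a carboxylic acid group (-C(=O)OH), whose atoms satisfy every constraint of the query, so the pattern matches.

Yes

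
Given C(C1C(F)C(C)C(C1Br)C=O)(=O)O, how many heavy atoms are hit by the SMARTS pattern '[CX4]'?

The query [CX4] means: C with X4: aliphatic carbon with exactly 4 total connections (bonds + H).
Check the 13 heavy atoms by environment: 6× C (X4) → match; 2× C (X3) → no; 2× O (X1) → no; 1× Br (X1) → no; 1× O (X2) → no; 1× F (X1) → no.
That gives 6 matching atoms.

6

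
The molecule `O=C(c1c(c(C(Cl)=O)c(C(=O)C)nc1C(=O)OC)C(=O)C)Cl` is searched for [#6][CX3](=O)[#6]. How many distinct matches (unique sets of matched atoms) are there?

[#6][CX3](=O)[#6] is the SMARTS for a ketone: a carbonyl carbon (no H) flanked by two carbons.
The molecule carries 2 separate instances of an acetyl/ketone group (-C(=O)CH3) meeting every constraint; each maps to a distinct set of atoms, giving 2 matches.

2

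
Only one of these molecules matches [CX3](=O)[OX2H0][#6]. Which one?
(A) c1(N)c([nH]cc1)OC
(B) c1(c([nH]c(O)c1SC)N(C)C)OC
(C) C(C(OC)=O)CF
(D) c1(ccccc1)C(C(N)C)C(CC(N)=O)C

C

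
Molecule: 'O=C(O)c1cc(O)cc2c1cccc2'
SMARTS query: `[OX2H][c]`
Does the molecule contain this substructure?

The pattern [OX2H][c] describes a hydroxyl oxygen attached to an aromatic carbon — a phenol.
The molecule carries a hydroxyl group (-OH), whose atoms satisfy every constraint of the query, so the pattern matches.

Yes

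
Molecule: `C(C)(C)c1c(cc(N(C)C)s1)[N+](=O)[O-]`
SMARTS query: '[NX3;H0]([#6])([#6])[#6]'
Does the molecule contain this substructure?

Yes

The pattern [NX3;H0]([#6])([#6])[#6] describes a trivalent nitrogen with no H, bonded to three carbons — a tertiary amine.
The molecule carries a dimethylamino group (-N(CH3)2), whose atoms satisfy every constraint of the query, so the pattern matches.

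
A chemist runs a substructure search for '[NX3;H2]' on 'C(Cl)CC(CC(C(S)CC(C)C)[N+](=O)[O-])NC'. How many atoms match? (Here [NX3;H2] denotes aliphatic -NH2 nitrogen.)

0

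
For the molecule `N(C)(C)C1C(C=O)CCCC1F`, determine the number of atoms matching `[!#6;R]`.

0

Check the 12 heavy atoms by environment: 6× C (in 6-ring) → no; 1× N (acyclic) → no; 3× C (acyclic) → no; 1× F (acyclic) → no; 1× O (acyclic) → no.
No environment satisfies the query, so 0 matching atoms.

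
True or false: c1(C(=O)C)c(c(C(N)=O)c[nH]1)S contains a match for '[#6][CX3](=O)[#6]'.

True

The pattern [#6][CX3](=O)[#6] describes a carbonyl carbon (no H) flanked by two carbons — a ketone.
The molecule carries an acetyl/ketone group (-C(=O)CH3), whose atoms satisfy every constraint of the query, so the pattern matches.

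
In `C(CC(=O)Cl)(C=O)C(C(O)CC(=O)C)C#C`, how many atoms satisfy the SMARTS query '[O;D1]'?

4

The query [O;D1] means: aliphatic oxygen bonded to exactly one heavy atom.
Check the 16 heavy atoms by environment: 4× C (D2) → no; 5× C (D3) → no; 4× O (D1) → match; 1× Cl (D1) → no; 2× C (D1) → no.
That gives 4 matching atoms.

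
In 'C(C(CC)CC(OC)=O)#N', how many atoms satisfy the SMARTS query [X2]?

The query [X2] means: any atom with exactly two total connections (bonds + H).
Check the 10 heavy atoms by environment: 5× C (X4) → no; 1× C (X3) → no; 1× O (X1) → no; 1× O (X2) → match; 1× C (X2) → match; 1× N (X1) → no.
Summing the matching environments: 1 + 1 = 2 matching atoms.

2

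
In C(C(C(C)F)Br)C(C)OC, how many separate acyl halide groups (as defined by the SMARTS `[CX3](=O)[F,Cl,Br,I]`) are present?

0

[CX3](=O)[F,Cl,Br,I] is the SMARTS for an acyl halide: a carbonyl carbon bonded to a halogen.
No fragment in the molecule satisfies every constraint, giving 0 matches.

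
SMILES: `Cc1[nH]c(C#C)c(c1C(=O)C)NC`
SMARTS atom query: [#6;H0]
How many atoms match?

The query [#6;H0] means: any carbon with no attached hydrogen.
Check the 13 heavy atoms by environment: 1× n (aromatic, H1) → no; 4× c (aromatic, H0) → match; 2× C (H0) → match; 1× O (H0) → no; 3× C (H3) → no; 1× C (H1) → no; 1× N (H1) → no.
Summing the matching environments: 4 + 2 = 6 matching atoms.

6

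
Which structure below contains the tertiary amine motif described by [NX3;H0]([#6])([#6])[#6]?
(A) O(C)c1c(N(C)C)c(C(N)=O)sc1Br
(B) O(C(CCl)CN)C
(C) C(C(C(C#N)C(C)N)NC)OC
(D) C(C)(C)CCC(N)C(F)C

A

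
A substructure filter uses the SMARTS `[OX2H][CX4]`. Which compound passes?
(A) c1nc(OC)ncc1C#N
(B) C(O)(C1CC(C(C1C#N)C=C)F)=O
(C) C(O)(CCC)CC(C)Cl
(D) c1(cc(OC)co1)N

[OX2H][CX4] describes a hydroxyl oxygen bound to an sp3 (X4) carbon (an aliphatic alcohol).
(A) has a methoxy ether (-OCH3) but the oxygen has H0 (ether), not H1.
(B) has a carboxylic acid group (-C(=O)OH) but the -OH is on a CX3 carbonyl carbon, not a CX4 carbon.
(C) contains a hydroxyl group (-OH), which satisfies every atom and bond constraint.
(D) has a methoxy ether (-OCH3) but the oxygen has H0 (ether), not H1.
So the answer is (C).

C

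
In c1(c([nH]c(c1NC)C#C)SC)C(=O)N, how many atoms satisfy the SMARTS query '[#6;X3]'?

5

The query [#6;X3] means: any carbon (aromatic or not) with three total connections.
Check the 14 heavy atoms by environment: 1× n (aromatic, X3) → no; 4× c (aromatic, X3) → match; 1× S (X2) → no; 2× C (X4) → no; 2× N (X3) → no; 2× C (X2) → no; 1× C (X3) → match; 1× O (X1) → no.
Summing the matching environments: 4 + 1 = 5 matching atoms.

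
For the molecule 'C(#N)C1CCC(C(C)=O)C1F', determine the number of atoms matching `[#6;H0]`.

2

The query [#6;H0] means: any carbon with no attached hydrogen.
Check the 11 heavy atoms by environment: 3× C (H1) → no; 2× C (H2) → no; 1× F (H0) → no; 2× C (H0) → match; 1× N (H0) → no; 1× O (H0) → no; 1× C (H3) → no.
That gives 2 matching atoms.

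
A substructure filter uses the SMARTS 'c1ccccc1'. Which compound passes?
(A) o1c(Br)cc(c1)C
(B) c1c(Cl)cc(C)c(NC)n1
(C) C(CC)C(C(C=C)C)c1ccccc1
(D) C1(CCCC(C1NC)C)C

C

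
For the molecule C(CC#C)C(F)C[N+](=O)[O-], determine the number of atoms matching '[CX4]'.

4

Check the 10 heavy atoms by environment: 4× C (X4) → match; 1× F (X1) → no; 2× C (X2) → no; 1× N (charge +1, X3) → no; 1× O (charge -1, X1) → no; 1× O (X1) → no.
That gives 4 matching atoms.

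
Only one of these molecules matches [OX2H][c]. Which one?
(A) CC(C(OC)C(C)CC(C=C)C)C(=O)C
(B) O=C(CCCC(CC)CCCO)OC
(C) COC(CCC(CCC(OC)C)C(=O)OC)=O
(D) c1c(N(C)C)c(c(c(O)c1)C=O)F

[OX2H][c] describes a hydroxyl oxygen attached to an aromatic carbon (a phenol).
(A) has a methoxy ether (-OCH3) but the oxygen has H0, not H1.
(B) has a hydroxyl group (-OH) but the -OH is on an aliphatic carbon, not an aromatic c.
(C) has a methoxy ether (-OCH3) but the oxygen has H0, not H1.
(D) contains a hydroxyl group (-OH), which satisfies every atom and bond constraint.
So the answer is (D).

D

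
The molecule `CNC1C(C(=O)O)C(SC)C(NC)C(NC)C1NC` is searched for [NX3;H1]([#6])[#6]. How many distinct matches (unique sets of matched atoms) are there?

4

[NX3;H1]([#6])[#6] is the SMARTS for a secondary amine: a trivalent nitrogen with one H, bonded to two carbons.
The molecule carries 4 separate instances of an N-methylamino group (-NHCH3) meeting every constraint; each maps to a distinct set of atoms, giving 4 matches.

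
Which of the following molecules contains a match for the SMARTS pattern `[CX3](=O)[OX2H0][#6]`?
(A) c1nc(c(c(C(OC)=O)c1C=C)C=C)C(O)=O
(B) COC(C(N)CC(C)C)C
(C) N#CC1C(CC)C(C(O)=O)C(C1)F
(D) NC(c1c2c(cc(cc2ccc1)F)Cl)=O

[CX3](=O)[OX2H0][#6] describes a carbonyl carbon bonded to an oxygen that is itself bonded to carbon (no H on that O) (an ester).
(A) contains a methyl-ester group (-C(=O)OCH3), which satisfies every atom and bond constraint.
(B) has a methoxy ether (-OCH3) but the ether oxygen is not adjacent to a C=O carbon.
(C) has a carboxylic acid group (-C(=O)OH) but the singly-bonded O carries H (OX2H1, not H0).
(D) has a primary amide (-C(=O)NH2) but the carbonyl is bonded to N, not to an O-C linkage.
So the answer is (A).

A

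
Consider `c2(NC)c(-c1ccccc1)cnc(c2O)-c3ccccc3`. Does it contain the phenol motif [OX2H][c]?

Yes

The pattern [OX2H][c] describes a hydroxyl oxygen attached to an aromatic carbon — a phenol.
The molecule carries a hydroxyl group (-OH), whose atoms satisfy every constraint of the query, so the pattern matches.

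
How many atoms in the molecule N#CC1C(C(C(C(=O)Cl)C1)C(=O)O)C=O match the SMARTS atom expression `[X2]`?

2

Check the 15 heavy atoms by environment: 5× C (X4) → no; 1× C (X2) → match; 1× N (X1) → no; 3× C (X3) → no; 3× O (X1) → no; 1× Cl (X1) → no; 1× O (X2) → match.
Summing the matching environments: 1 + 1 = 2 matching atoms.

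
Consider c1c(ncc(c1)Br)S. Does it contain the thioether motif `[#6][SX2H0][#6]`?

No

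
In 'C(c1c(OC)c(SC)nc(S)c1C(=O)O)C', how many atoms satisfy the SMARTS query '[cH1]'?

The query [cH1] means: aromatic carbon bearing exactly one hydrogen.
Check the 16 heavy atoms by environment: 1× n (aromatic, H0) → no; 5× c (aromatic, H0) → no; 1× S (H1) → no; 1× C (H0) → no; 2× O (H0) → no; 1× O (H1) → no; 1× C (H2) → no; 3× C (H3) → no; 1× S (H0) → no.
No environment satisfies the query, so 0 matching atoms.

0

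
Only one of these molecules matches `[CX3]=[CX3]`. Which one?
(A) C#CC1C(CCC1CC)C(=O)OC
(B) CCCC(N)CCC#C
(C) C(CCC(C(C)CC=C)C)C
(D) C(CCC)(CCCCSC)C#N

C

[CX3]=[CX3] describes a non-aromatic C=C double bond between two sp2 carbons (an alkene).
(A) has an ethynyl group (-C#CH) but the C-C bond is a triple bond, not a double bond.
(B) has an ethynyl group (-C#CH) but the C-C bond is a triple bond, not a double bond.
(C) contains a vinyl group (-CH=CH2), which satisfies every atom and bond constraint.
(D) has an ethyl group (-CH2CH3) but its C-C bond is a single bond between CX4 carbons, not CX3=CX3.
So the answer is (C).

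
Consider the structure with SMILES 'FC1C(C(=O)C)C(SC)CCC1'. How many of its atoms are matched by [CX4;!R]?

The query [CX4;!R] means: aliphatic carbon with four total connections, not in a ring.
Check the 12 heavy atoms by environment: 6× C (X4, in 6-ring) → no; 1× C (X3, acyclic) → no; 1× O (X1, acyclic) → no; 2× C (X4, acyclic) → match; 1× S (X2, acyclic) → no; 1× F (X1, acyclic) → no.
That gives 2 matching atoms.

2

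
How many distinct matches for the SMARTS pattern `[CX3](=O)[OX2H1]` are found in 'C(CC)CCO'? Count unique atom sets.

0

[CX3](=O)[OX2H1] is the SMARTS for a carboxylic acid: an sp2 carbon double-bonded to O and single-bonded to an -OH oxygen.
No fragment in the molecule satisfies every constraint, giving 0 matches.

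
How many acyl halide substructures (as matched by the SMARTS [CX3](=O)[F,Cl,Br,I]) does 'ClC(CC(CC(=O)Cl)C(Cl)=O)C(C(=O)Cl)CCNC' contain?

3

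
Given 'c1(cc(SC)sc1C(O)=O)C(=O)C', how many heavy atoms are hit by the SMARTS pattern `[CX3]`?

Check the 13 heavy atoms by environment: 1× s (aromatic, X2) → no; 4× c (aromatic, X3) → no; 1× S (X2) → no; 2× C (X4) → no; 2× C (X3) → match; 2× O (X1) → no; 1× O (X2) → no.
That gives 2 matching atoms.

2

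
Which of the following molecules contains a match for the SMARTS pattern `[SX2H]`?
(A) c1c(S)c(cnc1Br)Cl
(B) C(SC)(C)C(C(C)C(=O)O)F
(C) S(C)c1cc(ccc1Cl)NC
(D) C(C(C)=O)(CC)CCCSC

A

[SX2H] describes an aliphatic sulfur with two connections, one being H (a thiol).
(A) contains a thiol (-SH), which satisfies every atom and bond constraint.
(B) has a methylthio ether (-SCH3) but the sulfur has H0 (bonded to two carbons), not H1.
(C) has a methylthio ether (-SCH3) but the sulfur has H0 (bonded to two carbons), not H1.
(D) has a methylthio ether (-SCH3) but the sulfur has H0 (bonded to two carbons), not H1.
So the answer is (A).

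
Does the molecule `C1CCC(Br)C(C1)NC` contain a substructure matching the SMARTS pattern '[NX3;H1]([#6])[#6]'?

Yes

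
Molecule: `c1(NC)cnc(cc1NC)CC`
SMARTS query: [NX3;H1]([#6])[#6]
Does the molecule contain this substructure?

The pattern [NX3;H1]([#6])[#6] describes a trivalent nitrogen with one H, bonded to two carbons — a secondary amine.
The molecule carries an N-methylamino group (-NHCH3), whose atoms satisfy every constraint of the query, so the pattern matches.

Yes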